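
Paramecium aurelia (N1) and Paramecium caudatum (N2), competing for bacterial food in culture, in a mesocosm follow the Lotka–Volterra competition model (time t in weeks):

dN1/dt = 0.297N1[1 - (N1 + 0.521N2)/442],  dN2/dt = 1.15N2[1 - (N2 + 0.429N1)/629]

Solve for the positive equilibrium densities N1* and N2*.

Setting both brackets to zero gives the nullclines N1 + 0.521N2 = 442 and 0.429N1 + N2 = 629.
Substituting N2 = 629 - 0.429N1 into the first: N1(1 - 0.521·0.429) = 442 - 0.521·629.
So N1* = 114/0.776 = 147, and then N2* = 629 - 0.429·147 = 566.

N1* ≈ 147, N2* ≈ 566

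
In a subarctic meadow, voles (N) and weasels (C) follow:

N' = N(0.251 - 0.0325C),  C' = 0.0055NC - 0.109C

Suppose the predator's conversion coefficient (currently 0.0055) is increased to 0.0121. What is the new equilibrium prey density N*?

At the interior fixed point, setting dC/dt = 0 with C > 0 fixes N* = (predator death rate)/(NC coefficient) — independent of the other coefficients.
With the change, N* = 0.109/0.0121 = 9.01; it falls from 19.8.

N* ≈ 9.01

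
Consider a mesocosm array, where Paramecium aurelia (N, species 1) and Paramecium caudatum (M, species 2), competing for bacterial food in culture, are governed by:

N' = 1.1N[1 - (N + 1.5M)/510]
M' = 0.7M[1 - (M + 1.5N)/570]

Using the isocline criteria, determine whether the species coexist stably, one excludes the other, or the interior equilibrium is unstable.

Compare the nullcline intercepts: K1/α12 = 510/1.5 = 340 < K2 = 570; K2/α21 = 570/1.5 = 380 < K1 = 510.
Since both are reversed, neither can invade when rare; the interior point is a saddle.

unstable coexistence (outcome depends on initial conditions)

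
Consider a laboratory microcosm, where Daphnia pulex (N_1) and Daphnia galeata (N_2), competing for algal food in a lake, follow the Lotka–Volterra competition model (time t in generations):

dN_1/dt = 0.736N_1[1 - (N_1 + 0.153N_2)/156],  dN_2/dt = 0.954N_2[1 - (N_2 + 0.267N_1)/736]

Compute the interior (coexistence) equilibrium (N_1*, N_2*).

Setting both brackets to zero gives the nullclines N_1 + 0.153N_2 = 156 and 0.267N_1 + N_2 = 736.
Substituting N_2 = 736 - 0.267N_1 into the first: N_1(1 - 0.153·0.267) = 156 - 0.153·736.
So N_1* = 43.4/0.959 = 45.2, and then N_2* = 736 - 0.267·45.2 = 724.

N_1* ≈ 45.2, N_2* ≈ 724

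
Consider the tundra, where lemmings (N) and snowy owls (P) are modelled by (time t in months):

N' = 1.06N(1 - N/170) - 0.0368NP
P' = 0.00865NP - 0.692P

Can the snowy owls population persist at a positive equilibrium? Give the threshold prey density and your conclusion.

Threshold N = 80; K > 80, so yes, the predator persists.

The predator equation gives dP/dt > 0 only when N > 0.692/0.00865 = 80.
Without the predator, N → K = 170. Since 170 > 80, the predator can invade and persist.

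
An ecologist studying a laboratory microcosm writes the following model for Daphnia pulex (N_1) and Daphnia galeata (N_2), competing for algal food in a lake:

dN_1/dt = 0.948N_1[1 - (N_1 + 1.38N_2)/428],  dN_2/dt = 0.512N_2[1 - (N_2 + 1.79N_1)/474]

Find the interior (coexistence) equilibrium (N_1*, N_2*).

N_1* ≈ 154, N_2* ≈ 199

Setting both brackets to zero gives the nullclines N_1 + 1.38N_2 = 428 and 1.79N_1 + N_2 = 474.
Substituting N_2 = 474 - 1.79N_1 into the first: N_1(1 - 1.38·1.79) = 428 - 1.38·474.
So N_1* = -226/-1.47 = 154, and then N_2* = 474 - 1.79·154 = 199.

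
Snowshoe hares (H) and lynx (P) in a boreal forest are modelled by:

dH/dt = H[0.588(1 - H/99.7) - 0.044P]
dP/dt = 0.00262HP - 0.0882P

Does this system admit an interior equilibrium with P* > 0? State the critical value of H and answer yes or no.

The predator equation gives dP/dt > 0 only when H > 0.0882/0.00262 = 33.7.
Without the predator, H → K = 99.7. Since 99.7 > 33.7, the predator can invade and persist.

Threshold H = 33.7; K > 33.7, so yes, the predator persists.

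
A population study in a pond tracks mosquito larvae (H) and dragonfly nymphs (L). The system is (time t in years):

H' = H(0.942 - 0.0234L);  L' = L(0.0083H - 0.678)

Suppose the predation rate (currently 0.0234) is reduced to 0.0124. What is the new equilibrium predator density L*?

L* ≈ 76

At the interior fixed point, setting dH/dt = 0 with H > 0 fixes L* = (prey growth rate)/(HL coefficient) — independent of the other coefficients.
With the change, L* = 0.942/0.0124 = 76; it rises from 40.3.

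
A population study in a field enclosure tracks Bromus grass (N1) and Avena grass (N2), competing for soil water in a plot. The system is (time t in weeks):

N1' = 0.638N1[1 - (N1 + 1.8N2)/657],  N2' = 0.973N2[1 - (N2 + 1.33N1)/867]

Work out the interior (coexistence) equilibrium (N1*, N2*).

N1* ≈ 648, N2* ≈ 4.89

Setting both brackets to zero gives the nullclines N1 + 1.8N2 = 657 and 1.33N1 + N2 = 867.
Substituting N2 = 867 - 1.33N1 into the first: N1(1 - 1.8·1.33) = 657 - 1.8·867.
So N1* = -904/-1.39 = 648, and then N2* = 867 - 1.33·648 = 4.89.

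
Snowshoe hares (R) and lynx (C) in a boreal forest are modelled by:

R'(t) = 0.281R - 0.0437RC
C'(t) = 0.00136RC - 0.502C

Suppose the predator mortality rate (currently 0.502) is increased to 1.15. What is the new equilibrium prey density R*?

R* ≈ 846

At the interior fixed point, setting dC/dt = 0 with C > 0 fixes R* = (predator death rate)/(RC coefficient) — independent of the other coefficients.
With the change, R* = 1.15/0.00136 = 846; it rises from 369.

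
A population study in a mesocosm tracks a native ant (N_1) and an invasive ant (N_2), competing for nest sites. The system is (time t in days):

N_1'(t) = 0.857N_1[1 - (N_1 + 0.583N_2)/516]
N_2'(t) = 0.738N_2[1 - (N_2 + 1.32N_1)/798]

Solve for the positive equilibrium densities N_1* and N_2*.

Setting both brackets to zero gives the nullclines N_1 + 0.583N_2 = 516 and 1.32N_1 + N_2 = 798.
Substituting N_2 = 798 - 1.32N_1 into the first: N_1(1 - 0.583·1.32) = 516 - 0.583·798.
So N_1* = 50.8/0.23 = 220, and then N_2* = 798 - 1.32·220 = 507.

N_1* ≈ 220, N_2* ≈ 507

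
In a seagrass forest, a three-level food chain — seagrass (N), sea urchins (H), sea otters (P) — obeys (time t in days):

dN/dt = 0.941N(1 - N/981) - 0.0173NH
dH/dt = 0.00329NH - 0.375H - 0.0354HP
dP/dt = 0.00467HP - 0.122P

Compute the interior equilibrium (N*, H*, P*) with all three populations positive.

N* ≈ 510, H* ≈ 26.1, P* ≈ 36.8

From dP/dt = 0: 0.00467H* = 0.122, so H* = 26.1.
From dN/dt = 0: 0.941(1 - N*/981) = 0.0173·26.1, giving N* = 981·(1 - 0.48) = 510.
From dH/dt = 0: 0.00329·510 - 0.375 = 0.0354P*, so P* = 1.3/0.0354 = 36.8.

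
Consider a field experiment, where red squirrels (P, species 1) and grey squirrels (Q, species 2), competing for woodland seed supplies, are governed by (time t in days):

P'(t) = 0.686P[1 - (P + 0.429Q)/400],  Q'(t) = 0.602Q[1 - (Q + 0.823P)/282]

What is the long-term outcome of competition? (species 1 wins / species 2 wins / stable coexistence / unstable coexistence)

Compare the nullcline intercepts: K1/α12 = 400/0.429 = 932 > K2 = 282; K2/α21 = 282/0.823 = 343 < K1 = 400.
Since the inequalities point opposite ways, species 1 can invade but species 2 cannot.

species 1 excludes species 2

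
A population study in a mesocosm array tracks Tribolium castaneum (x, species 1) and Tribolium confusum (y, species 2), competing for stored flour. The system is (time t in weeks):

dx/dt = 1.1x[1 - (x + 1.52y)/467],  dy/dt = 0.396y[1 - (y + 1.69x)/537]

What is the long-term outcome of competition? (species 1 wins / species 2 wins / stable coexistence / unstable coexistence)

unstable coexistence (outcome depends on initial conditions)

Compare the nullcline intercepts: K1/α12 = 467/1.52 = 307 < K2 = 537; K2/α21 = 537/1.69 = 318 < K1 = 467.
Since both are reversed, neither can invade when rare; the interior point is a saddle.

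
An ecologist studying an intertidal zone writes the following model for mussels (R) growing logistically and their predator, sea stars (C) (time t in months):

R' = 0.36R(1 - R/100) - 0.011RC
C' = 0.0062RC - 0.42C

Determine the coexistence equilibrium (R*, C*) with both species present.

R* ≈ 67.7, C* ≈ 10.6

From dC/dt = 0 with C > 0: 0.0062R* = 0.42, so R* = 67.7.
Substitute into dR/dt = 0: 0.36(1 - 67.7/100) = 0.011C*.
The bracket is 0.323, giving C* = 0.116/0.011 = 10.6.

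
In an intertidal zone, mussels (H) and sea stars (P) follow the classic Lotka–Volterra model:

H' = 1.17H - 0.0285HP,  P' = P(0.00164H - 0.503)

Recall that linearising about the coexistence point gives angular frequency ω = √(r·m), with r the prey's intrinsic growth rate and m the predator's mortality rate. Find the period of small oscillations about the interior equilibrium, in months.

Here r = 1.17 and m = 0.503, so r·m = 0.589.
ω = √0.589 = 0.767 per month, hence T = 2π/ω ≈ 8.19 months.

T ≈ 8.19 months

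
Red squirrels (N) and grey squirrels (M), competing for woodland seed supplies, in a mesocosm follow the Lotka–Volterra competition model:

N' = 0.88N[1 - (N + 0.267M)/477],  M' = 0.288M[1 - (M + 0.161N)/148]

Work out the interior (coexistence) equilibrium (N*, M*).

N* ≈ 457, M* ≈ 74.4

Setting both brackets to zero gives the nullclines N + 0.267M = 477 and 0.161N + M = 148.
Substituting M = 148 - 0.161N into the first: N(1 - 0.267·0.161) = 477 - 0.267·148.
So N* = 437/0.957 = 457, and then M* = 148 - 0.161·457 = 74.4.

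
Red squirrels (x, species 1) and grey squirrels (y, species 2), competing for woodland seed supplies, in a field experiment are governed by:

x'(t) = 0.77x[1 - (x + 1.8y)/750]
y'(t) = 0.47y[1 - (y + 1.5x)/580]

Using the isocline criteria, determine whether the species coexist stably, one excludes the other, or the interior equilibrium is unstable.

unstable coexistence (outcome depends on initial conditions)

Compare the nullcline intercepts: K1/α12 = 750/1.8 = 417 < K2 = 580; K2/α21 = 580/1.5 = 387 < K1 = 750.
Since both are reversed, neither can invade when rare; the interior point is a saddle.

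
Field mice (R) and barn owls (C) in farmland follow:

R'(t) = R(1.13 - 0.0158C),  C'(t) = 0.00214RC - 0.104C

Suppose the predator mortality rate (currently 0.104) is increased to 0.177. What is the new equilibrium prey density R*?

At the interior fixed point, setting dC/dt = 0 with C > 0 fixes R* = (predator death rate)/(RC coefficient) — independent of the other coefficients.
With the change, R* = 0.177/0.00214 = 82.7; it rises from 48.6.

R* ≈ 82.7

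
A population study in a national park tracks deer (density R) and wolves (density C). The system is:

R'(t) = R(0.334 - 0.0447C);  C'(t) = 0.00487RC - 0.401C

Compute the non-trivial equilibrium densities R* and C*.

R* ≈ 82.3, C* ≈ 7.47

Set dC/dt = 0 with C > 0: 0.00487R - 0.401 = 0, so R* = 0.401/0.00487 = 82.3.
Set dR/dt = 0 with R > 0: 0.334 - 0.0447C = 0, so C* = 0.334/0.0447 = 7.47.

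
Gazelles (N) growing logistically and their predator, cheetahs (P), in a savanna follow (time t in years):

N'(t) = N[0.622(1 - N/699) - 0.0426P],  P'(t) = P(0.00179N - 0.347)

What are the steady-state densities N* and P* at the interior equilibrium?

From dP/dt = 0 with P > 0: 0.00179N* = 0.347, so N* = 194.
Substitute into dN/dt = 0: 0.622(1 - 194/699) = 0.0426P*.
The bracket is 0.723, giving P* = 0.449/0.0426 = 10.6.

N* ≈ 194, P* ≈ 10.6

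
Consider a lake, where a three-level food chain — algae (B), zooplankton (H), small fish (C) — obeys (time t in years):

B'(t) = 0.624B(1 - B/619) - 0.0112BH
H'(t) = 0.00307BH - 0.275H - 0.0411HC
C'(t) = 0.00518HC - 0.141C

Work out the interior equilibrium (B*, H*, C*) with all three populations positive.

B* ≈ 317, H* ≈ 27.2, C* ≈ 17

From dC/dt = 0: 0.00518H* = 0.141, so H* = 27.2.
From dB/dt = 0: 0.624(1 - B*/619) = 0.0112·27.2, giving B* = 619·(1 - 0.489) = 317.
From dH/dt = 0: 0.00307·317 - 0.275 = 0.0411C*, so C* = 0.697/0.0411 = 17.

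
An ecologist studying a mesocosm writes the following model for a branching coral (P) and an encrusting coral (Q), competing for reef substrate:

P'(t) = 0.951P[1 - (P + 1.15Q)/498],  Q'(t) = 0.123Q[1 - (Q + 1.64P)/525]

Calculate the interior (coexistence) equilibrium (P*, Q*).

Setting both brackets to zero gives the nullclines P + 1.15Q = 498 and 1.64P + Q = 525.
Substituting Q = 525 - 1.64P into the first: P(1 - 1.15·1.64) = 498 - 1.15·525.
So P* = -106/-0.886 = 119, and then Q* = 525 - 1.64·119 = 329.

P* ≈ 119, Q* ≈ 329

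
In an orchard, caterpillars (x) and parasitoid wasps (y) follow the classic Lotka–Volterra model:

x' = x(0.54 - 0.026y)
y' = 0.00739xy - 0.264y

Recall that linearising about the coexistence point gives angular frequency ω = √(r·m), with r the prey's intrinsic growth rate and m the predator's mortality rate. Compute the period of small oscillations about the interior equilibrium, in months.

T ≈ 16.6 months

Here r = 0.54 and m = 0.264, so r·m = 0.143.
ω = √0.143 = 0.378 per month, hence T = 2π/ω ≈ 16.6 months.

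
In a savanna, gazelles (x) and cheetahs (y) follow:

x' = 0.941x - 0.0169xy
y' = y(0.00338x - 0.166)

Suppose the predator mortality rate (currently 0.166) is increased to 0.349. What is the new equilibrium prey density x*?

At the interior fixed point, setting dy/dt = 0 with y > 0 fixes x* = (predator death rate)/(xy coefficient) — independent of the other coefficients.
With the change, x* = 0.349/0.00338 = 103; it rises from 49.1.

x* ≈ 103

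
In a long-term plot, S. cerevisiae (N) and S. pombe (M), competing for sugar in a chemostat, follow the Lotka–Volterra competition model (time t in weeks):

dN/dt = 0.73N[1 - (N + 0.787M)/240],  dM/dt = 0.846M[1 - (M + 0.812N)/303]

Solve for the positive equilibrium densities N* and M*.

Setting both brackets to zero gives the nullclines N + 0.787M = 240 and 0.812N + M = 303.
Substituting M = 303 - 0.812N into the first: N(1 - 0.787·0.812) = 240 - 0.787·303.
So N* = 1.54/0.361 = 4.26, and then M* = 303 - 0.812·4.26 = 300.

N* ≈ 4.26, M* ≈ 300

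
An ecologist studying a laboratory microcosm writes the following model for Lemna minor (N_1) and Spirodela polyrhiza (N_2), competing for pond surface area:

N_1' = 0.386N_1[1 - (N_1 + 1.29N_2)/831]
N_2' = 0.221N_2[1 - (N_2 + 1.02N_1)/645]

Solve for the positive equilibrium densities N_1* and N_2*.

N_1* ≈ 3.32, N_2* ≈ 642

Setting both brackets to zero gives the nullclines N_1 + 1.29N_2 = 831 and 1.02N_1 + N_2 = 645.
Substituting N_2 = 645 - 1.02N_1 into the first: N_1(1 - 1.29·1.02) = 831 - 1.29·645.
So N_1* = -1.05/-0.316 = 3.32, and then N_2* = 645 - 1.02·3.32 = 642.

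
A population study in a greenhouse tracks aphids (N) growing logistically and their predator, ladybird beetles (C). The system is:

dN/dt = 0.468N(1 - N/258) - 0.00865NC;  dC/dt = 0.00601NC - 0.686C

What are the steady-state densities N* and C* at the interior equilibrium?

N* ≈ 114, C* ≈ 30.2

From dC/dt = 0 with C > 0: 0.00601N* = 0.686, so N* = 114.
Substitute into dN/dt = 0: 0.468(1 - 114/258) = 0.00865C*.
The bracket is 0.558, giving C* = 0.261/0.00865 = 30.2.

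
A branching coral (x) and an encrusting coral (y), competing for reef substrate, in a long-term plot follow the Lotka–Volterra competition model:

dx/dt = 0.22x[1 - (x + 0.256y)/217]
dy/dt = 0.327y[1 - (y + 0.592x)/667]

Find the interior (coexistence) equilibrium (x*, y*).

Setting both brackets to zero gives the nullclines x + 0.256y = 217 and 0.592x + y = 667.
Substituting y = 667 - 0.592x into the first: x(1 - 0.256·0.592) = 217 - 0.256·667.
So x* = 46.2/0.848 = 54.5, and then y* = 667 - 0.592·54.5 = 635.

x* ≈ 54.5, y* ≈ 635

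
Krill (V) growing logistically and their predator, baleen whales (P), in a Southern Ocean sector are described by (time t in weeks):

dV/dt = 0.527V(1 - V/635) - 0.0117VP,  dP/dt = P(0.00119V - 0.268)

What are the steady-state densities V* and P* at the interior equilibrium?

V* ≈ 225, P* ≈ 29.1

From dP/dt = 0 with P > 0: 0.00119V* = 0.268, so V* = 225.
Substitute into dV/dt = 0: 0.527(1 - 225/635) = 0.0117P*.
The bracket is 0.645, giving P* = 0.34/0.0117 = 29.1.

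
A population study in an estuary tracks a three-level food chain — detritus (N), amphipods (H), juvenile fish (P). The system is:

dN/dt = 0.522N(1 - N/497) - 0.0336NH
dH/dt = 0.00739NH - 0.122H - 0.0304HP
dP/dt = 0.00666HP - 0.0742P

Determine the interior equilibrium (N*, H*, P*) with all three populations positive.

From dP/dt = 0: 0.00666H* = 0.0742, so H* = 11.1.
From dN/dt = 0: 0.522(1 - N*/497) = 0.0336·11.1, giving N* = 497·(1 - 0.717) = 141.
From dH/dt = 0: 0.00739·141 - 0.122 = 0.0304P*, so P* = 0.917/0.0304 = 30.2.

N* ≈ 141, H* ≈ 11.1, P* ≈ 30.2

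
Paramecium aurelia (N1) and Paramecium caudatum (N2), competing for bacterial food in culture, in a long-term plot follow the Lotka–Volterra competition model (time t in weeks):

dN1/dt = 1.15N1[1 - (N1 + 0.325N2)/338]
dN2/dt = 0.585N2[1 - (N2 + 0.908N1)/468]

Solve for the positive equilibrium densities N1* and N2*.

N1* ≈ 264, N2* ≈ 229

Setting both brackets to zero gives the nullclines N1 + 0.325N2 = 338 and 0.908N1 + N2 = 468.
Substituting N2 = 468 - 0.908N1 into the first: N1(1 - 0.325·0.908) = 338 - 0.325·468.
So N1* = 186/0.705 = 264, and then N2* = 468 - 0.908·264 = 229.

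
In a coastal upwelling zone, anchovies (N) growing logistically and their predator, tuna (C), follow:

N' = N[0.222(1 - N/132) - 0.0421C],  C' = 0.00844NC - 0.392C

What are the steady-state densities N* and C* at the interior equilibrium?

From dC/dt = 0 with C > 0: 0.00844N* = 0.392, so N* = 46.4.
Substitute into dN/dt = 0: 0.222(1 - 46.4/132) = 0.0421C*.
The bracket is 0.648, giving C* = 0.144/0.0421 = 3.42.

N* ≈ 46.4, C* ≈ 3.42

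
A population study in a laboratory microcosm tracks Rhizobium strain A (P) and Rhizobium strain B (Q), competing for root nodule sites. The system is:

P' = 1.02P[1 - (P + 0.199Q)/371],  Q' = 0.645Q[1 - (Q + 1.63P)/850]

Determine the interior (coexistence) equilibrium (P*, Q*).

P* ≈ 299, Q* ≈ 363

Setting both brackets to zero gives the nullclines P + 0.199Q = 371 and 1.63P + Q = 850.
Substituting Q = 850 - 1.63P into the first: P(1 - 0.199·1.63) = 371 - 0.199·850.
So P* = 202/0.676 = 299, and then Q* = 850 - 1.63·299 = 363.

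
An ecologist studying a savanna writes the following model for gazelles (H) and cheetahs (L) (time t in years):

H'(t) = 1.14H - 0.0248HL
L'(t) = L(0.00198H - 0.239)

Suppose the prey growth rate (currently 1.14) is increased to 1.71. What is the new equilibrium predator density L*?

L* ≈ 69

At the interior fixed point, setting dH/dt = 0 with H > 0 fixes L* = (prey growth rate)/(HL coefficient) — independent of the other coefficients.
With the change, L* = 1.71/0.0248 = 69; it rises from 46.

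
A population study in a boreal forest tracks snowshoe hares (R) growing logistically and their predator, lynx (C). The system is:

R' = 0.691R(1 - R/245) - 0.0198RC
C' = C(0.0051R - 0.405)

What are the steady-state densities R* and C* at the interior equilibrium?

R* ≈ 79.4, C* ≈ 23.6

From dC/dt = 0 with C > 0: 0.0051R* = 0.405, so R* = 79.4.
Substitute into dR/dt = 0: 0.691(1 - 79.4/245) = 0.0198C*.
The bracket is 0.676, giving C* = 0.467/0.0198 = 23.6.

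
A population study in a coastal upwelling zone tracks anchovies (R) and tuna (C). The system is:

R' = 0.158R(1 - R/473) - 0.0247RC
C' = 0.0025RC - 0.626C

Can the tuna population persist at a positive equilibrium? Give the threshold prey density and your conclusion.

Threshold R = 250; K > 250, so yes, the predator persists.

The predator equation gives dC/dt > 0 only when R > 0.626/0.0025 = 250.
Without the predator, R → K = 473. Since 473 > 250, the predator can invade and persist.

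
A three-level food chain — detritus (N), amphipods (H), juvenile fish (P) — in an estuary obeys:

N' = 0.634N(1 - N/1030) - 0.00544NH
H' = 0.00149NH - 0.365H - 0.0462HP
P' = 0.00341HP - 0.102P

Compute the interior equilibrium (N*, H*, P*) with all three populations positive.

N* ≈ 766, H* ≈ 29.9, P* ≈ 16.8

From dP/dt = 0: 0.00341H* = 0.102, so H* = 29.9.
From dN/dt = 0: 0.634(1 - N*/1030) = 0.00544·29.9, giving N* = 1030·(1 - 0.257) = 766.
From dH/dt = 0: 0.00149·766 - 0.365 = 0.0462P*, so P* = 0.776/0.0462 = 16.8.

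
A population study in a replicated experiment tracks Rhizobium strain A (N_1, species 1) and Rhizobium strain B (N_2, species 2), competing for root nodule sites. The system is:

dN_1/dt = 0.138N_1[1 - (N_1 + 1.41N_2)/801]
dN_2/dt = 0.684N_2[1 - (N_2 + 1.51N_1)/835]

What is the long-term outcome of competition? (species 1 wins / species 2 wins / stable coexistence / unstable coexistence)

Compare the nullcline intercepts: K1/α12 = 801/1.41 = 568 < K2 = 835; K2/α21 = 835/1.51 = 553 < K1 = 801.
Since both are reversed, neither can invade when rare; the interior point is a saddle.

unstable coexistence (outcome depends on initial conditions)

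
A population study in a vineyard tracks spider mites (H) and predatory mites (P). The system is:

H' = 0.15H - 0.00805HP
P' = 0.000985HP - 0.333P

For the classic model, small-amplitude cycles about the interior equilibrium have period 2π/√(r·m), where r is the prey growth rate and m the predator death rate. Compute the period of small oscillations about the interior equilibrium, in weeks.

Here r = 0.15 and m = 0.333, so r·m = 0.05.
ω = √0.05 = 0.223 per week, hence T = 2π/ω ≈ 28.1 weeks.

T ≈ 28.1 weeks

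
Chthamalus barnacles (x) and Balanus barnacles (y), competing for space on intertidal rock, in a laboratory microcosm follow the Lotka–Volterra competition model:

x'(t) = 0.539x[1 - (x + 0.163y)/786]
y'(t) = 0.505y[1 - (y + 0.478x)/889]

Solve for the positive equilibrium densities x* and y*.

x* ≈ 695, y* ≈ 557

Setting both brackets to zero gives the nullclines x + 0.163y = 786 and 0.478x + y = 889.
Substituting y = 889 - 0.478x into the first: x(1 - 0.163·0.478) = 786 - 0.163·889.
So x* = 641/0.922 = 695, and then y* = 889 - 0.478·695 = 557.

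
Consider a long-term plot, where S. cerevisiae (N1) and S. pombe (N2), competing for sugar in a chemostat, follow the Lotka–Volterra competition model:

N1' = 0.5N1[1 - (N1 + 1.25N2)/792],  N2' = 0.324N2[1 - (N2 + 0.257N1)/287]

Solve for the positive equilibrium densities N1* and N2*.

N1* ≈ 638, N2* ≈ 123

Setting both brackets to zero gives the nullclines N1 + 1.25N2 = 792 and 0.257N1 + N2 = 287.
Substituting N2 = 287 - 0.257N1 into the first: N1(1 - 1.25·0.257) = 792 - 1.25·287.
So N1* = 433/0.679 = 638, and then N2* = 287 - 0.257·638 = 123.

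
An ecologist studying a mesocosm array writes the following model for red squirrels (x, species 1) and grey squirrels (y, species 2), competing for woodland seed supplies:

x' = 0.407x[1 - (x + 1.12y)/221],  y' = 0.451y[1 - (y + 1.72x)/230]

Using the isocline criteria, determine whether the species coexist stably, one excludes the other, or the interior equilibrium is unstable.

unstable coexistence (outcome depends on initial conditions)

Compare the nullcline intercepts: K1/α12 = 221/1.12 = 197 < K2 = 230; K2/α21 = 230/1.72 = 134 < K1 = 221.
Since both are reversed, neither can invade when rare; the interior point is a saddle.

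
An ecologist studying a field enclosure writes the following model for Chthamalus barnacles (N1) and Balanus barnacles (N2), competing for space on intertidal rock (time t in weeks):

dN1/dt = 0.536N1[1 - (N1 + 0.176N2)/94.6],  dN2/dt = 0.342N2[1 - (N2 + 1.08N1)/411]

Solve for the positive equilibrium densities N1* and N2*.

Setting both brackets to zero gives the nullclines N1 + 0.176N2 = 94.6 and 1.08N1 + N2 = 411.
Substituting N2 = 411 - 1.08N1 into the first: N1(1 - 0.176·1.08) = 94.6 - 0.176·411.
So N1* = 22.3/0.81 = 27.5, and then N2* = 411 - 1.08·27.5 = 381.

N1* ≈ 27.5, N2* ≈ 381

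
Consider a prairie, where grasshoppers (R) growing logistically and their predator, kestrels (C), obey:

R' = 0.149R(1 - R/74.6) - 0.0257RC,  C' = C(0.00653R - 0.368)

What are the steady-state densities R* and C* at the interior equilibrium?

R* ≈ 56.4, C* ≈ 1.42

From dC/dt = 0 with C > 0: 0.00653R* = 0.368, so R* = 56.4.
Substitute into dR/dt = 0: 0.149(1 - 56.4/74.6) = 0.0257C*.
The bracket is 0.245, giving C* = 0.0364/0.0257 = 1.42.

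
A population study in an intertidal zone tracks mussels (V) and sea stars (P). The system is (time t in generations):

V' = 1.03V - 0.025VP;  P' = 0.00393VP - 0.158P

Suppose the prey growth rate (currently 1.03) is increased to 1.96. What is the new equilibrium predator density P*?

At the interior fixed point, setting dV/dt = 0 with V > 0 fixes P* = (prey growth rate)/(VP coefficient) — independent of the other coefficients.
With the change, P* = 1.96/0.025 = 78.4; it rises from 41.2.

P* ≈ 78.4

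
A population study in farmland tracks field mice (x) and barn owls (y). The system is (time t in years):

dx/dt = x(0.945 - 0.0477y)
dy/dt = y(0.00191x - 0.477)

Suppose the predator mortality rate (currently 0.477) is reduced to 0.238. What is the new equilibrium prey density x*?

x* ≈ 125

At the interior fixed point, setting dy/dt = 0 with y > 0 fixes x* = (predator death rate)/(xy coefficient) — independent of the other coefficients.
With the change, x* = 0.238/0.00191 = 125; it falls from 250.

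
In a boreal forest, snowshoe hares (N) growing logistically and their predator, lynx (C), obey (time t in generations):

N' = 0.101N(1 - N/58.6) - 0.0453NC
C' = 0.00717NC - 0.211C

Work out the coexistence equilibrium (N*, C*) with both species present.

From dC/dt = 0 with C > 0: 0.00717N* = 0.211, so N* = 29.4.
Substitute into dN/dt = 0: 0.101(1 - 29.4/58.6) = 0.0453C*.
The bracket is 0.498, giving C* = 0.0503/0.0453 = 1.11.

N* ≈ 29.4, C* ≈ 1.11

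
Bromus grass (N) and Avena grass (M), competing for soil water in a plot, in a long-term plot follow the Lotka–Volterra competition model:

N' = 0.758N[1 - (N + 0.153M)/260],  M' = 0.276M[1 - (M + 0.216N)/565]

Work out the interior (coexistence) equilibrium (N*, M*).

Setting both brackets to zero gives the nullclines N + 0.153M = 260 and 0.216N + M = 565.
Substituting M = 565 - 0.216N into the first: N(1 - 0.153·0.216) = 260 - 0.153·565.
So N* = 174/0.967 = 179, and then M* = 565 - 0.216·179 = 526.

N* ≈ 179, M* ≈ 526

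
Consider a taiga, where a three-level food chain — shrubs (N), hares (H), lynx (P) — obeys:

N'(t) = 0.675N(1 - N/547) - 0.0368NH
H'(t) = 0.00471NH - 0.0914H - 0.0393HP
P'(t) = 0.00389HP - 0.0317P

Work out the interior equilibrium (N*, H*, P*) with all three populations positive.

N* ≈ 304, H* ≈ 8.15, P* ≈ 34.1

From dP/dt = 0: 0.00389H* = 0.0317, so H* = 8.15.
From dN/dt = 0: 0.675(1 - N*/547) = 0.0368·8.15, giving N* = 547·(1 - 0.444) = 304.
From dH/dt = 0: 0.00471·304 - 0.0914 = 0.0393P*, so P* = 1.34/0.0393 = 34.1.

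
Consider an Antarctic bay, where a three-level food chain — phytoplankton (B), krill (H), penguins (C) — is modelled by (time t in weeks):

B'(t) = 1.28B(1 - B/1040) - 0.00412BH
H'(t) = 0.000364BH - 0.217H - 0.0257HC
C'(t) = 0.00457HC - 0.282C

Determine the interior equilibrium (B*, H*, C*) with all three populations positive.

B* ≈ 833, H* ≈ 61.7, C* ≈ 3.36

From dC/dt = 0: 0.00457H* = 0.282, so H* = 61.7.
From dB/dt = 0: 1.28(1 - B*/1040) = 0.00412·61.7, giving B* = 1040·(1 - 0.199) = 833.
From dH/dt = 0: 0.000364·833 - 0.217 = 0.0257C*, so C* = 0.0864/0.0257 = 3.36.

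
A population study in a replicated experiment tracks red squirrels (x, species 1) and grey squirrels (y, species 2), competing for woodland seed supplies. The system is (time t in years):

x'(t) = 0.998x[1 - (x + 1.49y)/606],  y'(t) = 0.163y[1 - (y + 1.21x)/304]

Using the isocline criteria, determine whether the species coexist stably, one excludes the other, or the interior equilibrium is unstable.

species 1 excludes species 2

Compare the nullcline intercepts: K1/α12 = 606/1.49 = 407 > K2 = 304; K2/α21 = 304/1.21 = 251 < K1 = 606.
Since the inequalities point opposite ways, species 1 can invade but species 2 cannot.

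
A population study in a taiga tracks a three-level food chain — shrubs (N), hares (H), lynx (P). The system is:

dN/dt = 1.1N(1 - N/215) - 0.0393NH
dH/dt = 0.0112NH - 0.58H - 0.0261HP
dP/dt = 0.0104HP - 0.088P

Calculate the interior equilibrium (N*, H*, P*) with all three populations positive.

From dP/dt = 0: 0.0104H* = 0.088, so H* = 8.46.
From dN/dt = 0: 1.1(1 - N*/215) = 0.0393·8.46, giving N* = 215·(1 - 0.302) = 150.
From dH/dt = 0: 0.0112·150 - 0.58 = 0.0261P*, so P* = 1.1/0.0261 = 42.1.

N* ≈ 150, H* ≈ 8.46, P* ≈ 42.1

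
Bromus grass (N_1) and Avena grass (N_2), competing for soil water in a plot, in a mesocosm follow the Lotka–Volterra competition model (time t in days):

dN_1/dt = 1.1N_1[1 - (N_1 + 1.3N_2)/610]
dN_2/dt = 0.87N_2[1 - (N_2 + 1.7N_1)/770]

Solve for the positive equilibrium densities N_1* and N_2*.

Setting both brackets to zero gives the nullclines N_1 + 1.3N_2 = 610 and 1.7N_1 + N_2 = 770.
Substituting N_2 = 770 - 1.7N_1 into the first: N_1(1 - 1.3·1.7) = 610 - 1.3·770.
So N_1* = -391/-1.21 = 323, and then N_2* = 770 - 1.7·323 = 221.

N_1* ≈ 323, N_2* ≈ 221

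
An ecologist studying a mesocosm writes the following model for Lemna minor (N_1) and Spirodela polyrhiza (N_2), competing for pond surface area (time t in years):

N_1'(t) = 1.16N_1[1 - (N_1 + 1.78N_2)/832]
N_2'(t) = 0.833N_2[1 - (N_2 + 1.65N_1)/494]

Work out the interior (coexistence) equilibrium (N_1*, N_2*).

Setting both brackets to zero gives the nullclines N_1 + 1.78N_2 = 832 and 1.65N_1 + N_2 = 494.
Substituting N_2 = 494 - 1.65N_1 into the first: N_1(1 - 1.78·1.65) = 832 - 1.78·494.
So N_1* = -47.3/-1.94 = 24.4, and then N_2* = 494 - 1.65·24.4 = 454.

N_1* ≈ 24.4, N_2* ≈ 454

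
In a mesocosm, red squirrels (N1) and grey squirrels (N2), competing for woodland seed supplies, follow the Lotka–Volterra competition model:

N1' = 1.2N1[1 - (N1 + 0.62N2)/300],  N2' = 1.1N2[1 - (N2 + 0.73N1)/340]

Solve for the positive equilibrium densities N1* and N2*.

N1* ≈ 163, N2* ≈ 221

Setting both brackets to zero gives the nullclines N1 + 0.62N2 = 300 and 0.73N1 + N2 = 340.
Substituting N2 = 340 - 0.73N1 into the first: N1(1 - 0.62·0.73) = 300 - 0.62·340.
So N1* = 89.2/0.547 = 163, and then N2* = 340 - 0.73·163 = 221.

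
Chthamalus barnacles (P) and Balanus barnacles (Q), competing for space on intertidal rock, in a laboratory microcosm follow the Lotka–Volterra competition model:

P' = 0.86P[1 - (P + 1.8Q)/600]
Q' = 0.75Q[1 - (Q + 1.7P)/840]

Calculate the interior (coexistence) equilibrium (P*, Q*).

P* ≈ 443, Q* ≈ 87.4

Setting both brackets to zero gives the nullclines P + 1.8Q = 600 and 1.7P + Q = 840.
Substituting Q = 840 - 1.7P into the first: P(1 - 1.8·1.7) = 600 - 1.8·840.
So P* = -912/-2.06 = 443, and then Q* = 840 - 1.7·443 = 87.4.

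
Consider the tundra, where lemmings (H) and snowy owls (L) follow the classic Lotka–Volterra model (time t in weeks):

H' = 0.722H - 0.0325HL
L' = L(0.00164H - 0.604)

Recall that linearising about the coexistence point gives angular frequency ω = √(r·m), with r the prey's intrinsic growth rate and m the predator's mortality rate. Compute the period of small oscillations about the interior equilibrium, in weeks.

T ≈ 9.51 weeks

Here r = 0.722 and m = 0.604, so r·m = 0.436.
ω = √0.436 = 0.66 per week, hence T = 2π/ω ≈ 9.51 weeks.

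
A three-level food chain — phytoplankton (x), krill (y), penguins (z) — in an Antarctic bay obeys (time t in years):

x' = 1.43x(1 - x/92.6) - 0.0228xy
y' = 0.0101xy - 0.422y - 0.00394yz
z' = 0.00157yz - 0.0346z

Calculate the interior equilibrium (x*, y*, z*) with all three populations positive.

x* ≈ 60.1, y* ≈ 22, z* ≈ 46.9

From dz/dt = 0: 0.00157y* = 0.0346, so y* = 22.
From dx/dt = 0: 1.43(1 - x*/92.6) = 0.0228·22, giving x* = 92.6·(1 - 0.351) = 60.1.
From dy/dt = 0: 0.0101·60.1 - 0.422 = 0.00394z*, so z* = 0.185/0.00394 = 46.9.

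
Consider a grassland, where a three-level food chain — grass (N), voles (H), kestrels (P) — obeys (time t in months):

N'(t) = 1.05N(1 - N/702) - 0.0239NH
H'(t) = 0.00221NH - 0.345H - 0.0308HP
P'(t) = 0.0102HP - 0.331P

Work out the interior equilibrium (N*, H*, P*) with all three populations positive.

From dP/dt = 0: 0.0102H* = 0.331, so H* = 32.5.
From dN/dt = 0: 1.05(1 - N*/702) = 0.0239·32.5, giving N* = 702·(1 - 0.739) = 183.
From dH/dt = 0: 0.00221·183 - 0.345 = 0.0308P*, so P* = 0.0605/0.0308 = 1.96.

N* ≈ 183, H* ≈ 32.5, P* ≈ 1.96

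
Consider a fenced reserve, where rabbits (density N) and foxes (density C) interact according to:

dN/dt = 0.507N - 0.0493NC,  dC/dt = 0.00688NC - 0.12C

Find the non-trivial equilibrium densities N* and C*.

Set dC/dt = 0 with C > 0: 0.00688N - 0.12 = 0, so N* = 0.12/0.00688 = 17.4.
Set dN/dt = 0 with N > 0: 0.507 - 0.0493C = 0, so C* = 0.507/0.0493 = 10.3.

N* ≈ 17.4, C* ≈ 10.3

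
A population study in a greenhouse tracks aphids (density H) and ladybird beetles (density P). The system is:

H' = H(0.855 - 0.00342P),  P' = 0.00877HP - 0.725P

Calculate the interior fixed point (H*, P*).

H* ≈ 82.7, P* ≈ 250

Set dP/dt = 0 with P > 0: 0.00877H - 0.725 = 0, so H* = 0.725/0.00877 = 82.7.
Set dH/dt = 0 with H > 0: 0.855 - 0.00342P = 0, so P* = 0.855/0.00342 = 250.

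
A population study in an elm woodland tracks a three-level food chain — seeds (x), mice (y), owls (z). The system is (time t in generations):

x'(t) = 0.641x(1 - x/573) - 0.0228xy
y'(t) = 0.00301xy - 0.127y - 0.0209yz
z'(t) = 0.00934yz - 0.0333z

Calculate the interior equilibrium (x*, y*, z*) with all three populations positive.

x* ≈ 500, y* ≈ 3.57, z* ≈ 66

From dz/dt = 0: 0.00934y* = 0.0333, so y* = 3.57.
From dx/dt = 0: 0.641(1 - x*/573) = 0.0228·3.57, giving x* = 573·(1 - 0.127) = 500.
From dy/dt = 0: 0.00301·500 - 0.127 = 0.0209z*, so z* = 1.38/0.0209 = 66.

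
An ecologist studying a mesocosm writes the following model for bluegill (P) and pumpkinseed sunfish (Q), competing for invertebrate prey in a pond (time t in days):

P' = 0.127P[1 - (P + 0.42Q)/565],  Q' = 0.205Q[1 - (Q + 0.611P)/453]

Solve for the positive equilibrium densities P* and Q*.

P* ≈ 504, Q* ≈ 145

Setting both brackets to zero gives the nullclines P + 0.42Q = 565 and 0.611P + Q = 453.
Substituting Q = 453 - 0.611P into the first: P(1 - 0.42·0.611) = 565 - 0.42·453.
So P* = 375/0.743 = 504, and then Q* = 453 - 0.611·504 = 145.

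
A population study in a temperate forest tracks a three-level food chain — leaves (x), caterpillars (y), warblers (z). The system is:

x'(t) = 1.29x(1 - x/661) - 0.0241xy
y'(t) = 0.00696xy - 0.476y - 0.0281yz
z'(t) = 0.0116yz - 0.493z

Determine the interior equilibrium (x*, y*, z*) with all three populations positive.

x* ≈ 136, y* ≈ 42.5, z* ≈ 16.8

From dz/dt = 0: 0.0116y* = 0.493, so y* = 42.5.
From dx/dt = 0: 1.29(1 - x*/661) = 0.0241·42.5, giving x* = 661·(1 - 0.794) = 136.
From dy/dt = 0: 0.00696·136 - 0.476 = 0.0281z*, so z* = 0.472/0.0281 = 16.8.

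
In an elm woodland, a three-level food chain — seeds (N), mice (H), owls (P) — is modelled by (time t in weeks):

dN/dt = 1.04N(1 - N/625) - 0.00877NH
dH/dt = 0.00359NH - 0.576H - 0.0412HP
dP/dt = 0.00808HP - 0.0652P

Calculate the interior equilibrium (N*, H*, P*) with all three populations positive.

From dP/dt = 0: 0.00808H* = 0.0652, so H* = 8.07.
From dN/dt = 0: 1.04(1 - N*/625) = 0.00877·8.07, giving N* = 625·(1 - 0.068) = 582.
From dH/dt = 0: 0.00359·582 - 0.576 = 0.0412P*, so P* = 1.52/0.0412 = 36.8.

N* ≈ 582, H* ≈ 8.07, P* ≈ 36.8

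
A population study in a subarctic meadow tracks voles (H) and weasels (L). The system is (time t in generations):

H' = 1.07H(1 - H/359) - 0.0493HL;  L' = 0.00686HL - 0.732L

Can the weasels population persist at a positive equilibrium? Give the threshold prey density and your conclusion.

The predator equation gives dL/dt > 0 only when H > 0.732/0.00686 = 107.
Without the predator, H → K = 359. Since 359 > 107, the predator can invade and persist.

Threshold H = 107; K > 107, so yes, the predator persists.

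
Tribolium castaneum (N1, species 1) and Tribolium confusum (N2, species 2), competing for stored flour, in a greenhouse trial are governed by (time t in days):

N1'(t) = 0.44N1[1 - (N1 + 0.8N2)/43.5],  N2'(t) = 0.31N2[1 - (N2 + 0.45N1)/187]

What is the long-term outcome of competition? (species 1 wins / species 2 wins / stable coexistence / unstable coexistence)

species 2 excludes species 1

Compare the nullcline intercepts: K1/α12 = 43.5/0.8 = 54.4 < K2 = 187; K2/α21 = 187/0.45 = 416 > K1 = 43.5.
Since the inequalities point opposite ways, species 2 can invade but species 1 cannot.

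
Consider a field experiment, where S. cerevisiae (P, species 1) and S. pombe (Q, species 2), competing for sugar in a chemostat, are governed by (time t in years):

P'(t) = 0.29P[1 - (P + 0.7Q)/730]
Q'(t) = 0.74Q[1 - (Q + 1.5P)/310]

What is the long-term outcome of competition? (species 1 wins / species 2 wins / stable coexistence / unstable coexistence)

species 1 excludes species 2

Compare the nullcline intercepts: K1/α12 = 730/0.7 = 1040 > K2 = 310; K2/α21 = 310/1.5 = 207 < K1 = 730.
Since the inequalities point opposite ways, species 1 can invade but species 2 cannot.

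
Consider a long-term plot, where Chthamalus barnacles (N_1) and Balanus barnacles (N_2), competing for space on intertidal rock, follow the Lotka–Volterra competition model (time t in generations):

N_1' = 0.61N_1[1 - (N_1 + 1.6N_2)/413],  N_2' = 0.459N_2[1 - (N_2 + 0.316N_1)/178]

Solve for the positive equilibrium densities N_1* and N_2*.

Setting both brackets to zero gives the nullclines N_1 + 1.6N_2 = 413 and 0.316N_1 + N_2 = 178.
Substituting N_2 = 178 - 0.316N_1 into the first: N_1(1 - 1.6·0.316) = 413 - 1.6·178.
So N_1* = 128/0.494 = 259, and then N_2* = 178 - 0.316·259 = 96.1.

N_1* ≈ 259, N_2* ≈ 96.1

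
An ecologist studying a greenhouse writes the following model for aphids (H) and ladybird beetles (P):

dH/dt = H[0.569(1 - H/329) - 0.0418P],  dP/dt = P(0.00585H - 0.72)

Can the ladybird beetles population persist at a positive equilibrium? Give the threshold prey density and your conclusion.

The predator equation gives dP/dt > 0 only when H > 0.72/0.00585 = 123.
Without the predator, H → K = 329. Since 329 > 123, the predator can invade and persist.

Threshold H = 123; K > 123, so yes, the predator persists.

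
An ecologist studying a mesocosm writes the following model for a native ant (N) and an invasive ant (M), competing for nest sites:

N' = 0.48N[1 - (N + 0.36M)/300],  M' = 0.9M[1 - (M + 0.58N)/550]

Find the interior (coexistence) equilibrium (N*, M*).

Setting both brackets to zero gives the nullclines N + 0.36M = 300 and 0.58N + M = 550.
Substituting M = 550 - 0.58N into the first: N(1 - 0.36·0.58) = 300 - 0.36·550.
So N* = 102/0.791 = 129, and then M* = 550 - 0.58·129 = 475.

N* ≈ 129, M* ≈ 475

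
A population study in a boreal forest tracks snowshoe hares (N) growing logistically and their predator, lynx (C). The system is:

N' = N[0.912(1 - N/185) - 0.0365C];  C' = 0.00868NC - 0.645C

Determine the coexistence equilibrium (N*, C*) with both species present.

From dC/dt = 0 with C > 0: 0.00868N* = 0.645, so N* = 74.3.
Substitute into dN/dt = 0: 0.912(1 - 74.3/185) = 0.0365C*.
The bracket is 0.598, giving C* = 0.546/0.0365 = 15.

N* ≈ 74.3, C* ≈ 15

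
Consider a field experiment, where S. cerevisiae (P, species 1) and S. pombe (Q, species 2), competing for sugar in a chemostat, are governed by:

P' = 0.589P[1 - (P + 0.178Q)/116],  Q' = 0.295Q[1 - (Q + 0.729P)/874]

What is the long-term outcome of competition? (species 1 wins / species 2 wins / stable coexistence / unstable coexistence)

Compare the nullcline intercepts: K1/α12 = 116/0.178 = 652 < K2 = 874; K2/α21 = 874/0.729 = 1200 > K1 = 116.
Since the inequalities point opposite ways, species 2 can invade but species 1 cannot.

species 2 excludes species 1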